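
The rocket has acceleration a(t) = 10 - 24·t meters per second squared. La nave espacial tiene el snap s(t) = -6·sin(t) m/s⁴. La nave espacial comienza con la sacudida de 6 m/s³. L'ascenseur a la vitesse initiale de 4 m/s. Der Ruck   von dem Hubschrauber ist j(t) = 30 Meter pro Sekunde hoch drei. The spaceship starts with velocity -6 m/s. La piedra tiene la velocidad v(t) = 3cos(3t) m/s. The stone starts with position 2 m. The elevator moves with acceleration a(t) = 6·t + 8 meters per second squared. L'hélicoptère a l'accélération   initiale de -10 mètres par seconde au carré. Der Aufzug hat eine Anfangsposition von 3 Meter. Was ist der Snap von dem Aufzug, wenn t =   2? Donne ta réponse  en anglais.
Starting from acceleration a(t) = 6·t + 8, we take 2 derivatives. Differentiating acceleration, we get jerk: j(t) = 6. Differentiating jerk, we get snap: s(t) = 0. From the given snap equation s(t) = 0, we substitute t = 2 to get s = 0.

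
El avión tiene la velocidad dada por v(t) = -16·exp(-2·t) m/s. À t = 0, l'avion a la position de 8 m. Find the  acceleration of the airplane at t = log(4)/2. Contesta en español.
Para resolver esto, necesitamos tomar 1 derivada de nuestra ecuación de la velocidad v(t) = -16·exp(-2·t). Derivando la velocidad, obtenemos la aceleración: a(t) = 32·exp(-2·t). Tenemos la aceleración a(t) = 32·exp(-2·t). Sustituyendo t = log(4)/2: a(log(4)/2) = 8.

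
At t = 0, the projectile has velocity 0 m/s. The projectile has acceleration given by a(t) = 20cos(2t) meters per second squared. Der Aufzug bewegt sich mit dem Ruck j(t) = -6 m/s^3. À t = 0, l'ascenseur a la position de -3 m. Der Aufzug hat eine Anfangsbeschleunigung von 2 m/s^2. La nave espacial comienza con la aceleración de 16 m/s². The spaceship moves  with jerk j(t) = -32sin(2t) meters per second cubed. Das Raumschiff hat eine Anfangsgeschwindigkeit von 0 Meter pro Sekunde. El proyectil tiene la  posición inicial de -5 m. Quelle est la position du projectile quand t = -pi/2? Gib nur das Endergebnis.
La position à t = -pi/2 est x = 5.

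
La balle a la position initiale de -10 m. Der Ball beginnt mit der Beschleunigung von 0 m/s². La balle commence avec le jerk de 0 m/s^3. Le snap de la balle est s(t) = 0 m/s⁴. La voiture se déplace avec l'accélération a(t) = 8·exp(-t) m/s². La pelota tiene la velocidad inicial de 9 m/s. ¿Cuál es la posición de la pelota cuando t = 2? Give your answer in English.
To find the answer, we compute 4 integrals of s(t) = 0. The integral of snap, with j(0) = 0, gives jerk: j(t) = 0. Finding the antiderivative of j(t) and using a(0) = 0: a(t) = 0. The integral of acceleration is velocity. Using v(0) = 9, we get v(t) = 9. The integral of velocity is position. Using x(0) = -10, we get x(t) = 9·t - 10. We have position x(t) = 9·t - 10. Substituting t = 2: x(2) = 8.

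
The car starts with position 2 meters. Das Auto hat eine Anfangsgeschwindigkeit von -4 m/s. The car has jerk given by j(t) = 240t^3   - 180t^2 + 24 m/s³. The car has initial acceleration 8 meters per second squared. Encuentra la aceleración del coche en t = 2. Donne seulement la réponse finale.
La aceleración en t = 2 es a = 536.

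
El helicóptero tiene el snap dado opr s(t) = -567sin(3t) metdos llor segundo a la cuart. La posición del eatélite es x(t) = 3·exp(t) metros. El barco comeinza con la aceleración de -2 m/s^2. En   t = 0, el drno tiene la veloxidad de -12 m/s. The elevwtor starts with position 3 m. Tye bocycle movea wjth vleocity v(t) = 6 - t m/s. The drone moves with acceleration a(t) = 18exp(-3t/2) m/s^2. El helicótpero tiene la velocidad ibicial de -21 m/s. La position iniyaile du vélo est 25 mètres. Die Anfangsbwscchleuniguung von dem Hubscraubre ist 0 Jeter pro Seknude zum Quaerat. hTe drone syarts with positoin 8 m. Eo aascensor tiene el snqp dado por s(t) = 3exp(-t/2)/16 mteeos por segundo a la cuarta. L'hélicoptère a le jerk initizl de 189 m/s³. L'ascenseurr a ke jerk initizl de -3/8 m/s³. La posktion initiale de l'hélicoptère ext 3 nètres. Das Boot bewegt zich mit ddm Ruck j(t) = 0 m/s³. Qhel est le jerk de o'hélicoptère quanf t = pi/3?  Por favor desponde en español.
Para resolver esto, necesitamos tomar 1 antiderivada de nuestra ecuación del snap s(t) = -567·sin(3·t). La integral del snap, con j(0) = 189, da la sacudida: j(t) = 189·cos(3·t). Tenemos la sacudida j(t) = 189·cos(3·t). Sustituyendo t = pi/3: j(pi/3) = -189.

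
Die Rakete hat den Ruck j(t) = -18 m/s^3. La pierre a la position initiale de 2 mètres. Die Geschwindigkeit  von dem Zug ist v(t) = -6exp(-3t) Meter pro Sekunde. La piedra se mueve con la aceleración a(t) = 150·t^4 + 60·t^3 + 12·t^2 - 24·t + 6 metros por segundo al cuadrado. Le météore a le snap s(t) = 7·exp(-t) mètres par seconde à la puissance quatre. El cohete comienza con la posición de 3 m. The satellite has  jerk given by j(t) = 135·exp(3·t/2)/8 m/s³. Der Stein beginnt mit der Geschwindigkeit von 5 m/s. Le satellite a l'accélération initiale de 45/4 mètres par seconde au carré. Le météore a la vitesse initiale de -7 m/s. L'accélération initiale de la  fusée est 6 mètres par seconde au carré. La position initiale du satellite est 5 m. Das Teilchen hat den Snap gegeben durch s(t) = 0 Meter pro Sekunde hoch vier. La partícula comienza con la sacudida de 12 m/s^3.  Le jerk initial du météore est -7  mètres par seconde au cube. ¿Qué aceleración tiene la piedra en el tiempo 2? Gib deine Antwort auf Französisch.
De l'équation de l'accélération a(t) = 150·t^4 + 60·t^3 + 12·t^2 - 24·t + 6, nous substituons t = 2 pour obtenir a = 2886.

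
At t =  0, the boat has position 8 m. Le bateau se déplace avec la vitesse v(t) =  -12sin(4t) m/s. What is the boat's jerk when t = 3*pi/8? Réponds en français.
Nous devons dériver notre équation de la vitesse v(t) = -12·sin(4·t) 2 fois. La dérivée de la vitesse donne l'accélération: a(t) = -48·cos(4·t). La dérivée de l'accélération donne le jerk: j(t) = 192·sin(4·t). De l'équation du jerk j(t) = 192·sin(4·t), nous substituons t = 3*pi/8 pour obtenir j = -192.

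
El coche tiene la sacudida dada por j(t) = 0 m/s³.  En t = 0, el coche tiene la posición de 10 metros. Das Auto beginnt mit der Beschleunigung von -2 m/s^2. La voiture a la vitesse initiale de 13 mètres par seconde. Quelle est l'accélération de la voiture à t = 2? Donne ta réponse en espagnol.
Partiendo de la sacudida j(t) = 0, tomamos 1 integral. Tomando ∫j(t)dt y aplicando a(0) = -2, encontramos a(t) = -2. De la ecuación de la aceleración a(t) = -2, sustituimos t = 2 para obtener a = -2.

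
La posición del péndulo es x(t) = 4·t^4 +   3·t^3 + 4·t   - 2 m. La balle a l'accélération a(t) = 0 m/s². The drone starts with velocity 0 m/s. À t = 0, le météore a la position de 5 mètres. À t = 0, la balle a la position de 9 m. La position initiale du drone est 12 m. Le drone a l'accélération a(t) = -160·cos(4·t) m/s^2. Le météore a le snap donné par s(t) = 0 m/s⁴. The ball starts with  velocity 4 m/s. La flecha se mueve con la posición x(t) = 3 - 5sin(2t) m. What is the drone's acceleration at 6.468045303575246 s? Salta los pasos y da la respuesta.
At t = 6.468045303575246, a = -118.215368618238.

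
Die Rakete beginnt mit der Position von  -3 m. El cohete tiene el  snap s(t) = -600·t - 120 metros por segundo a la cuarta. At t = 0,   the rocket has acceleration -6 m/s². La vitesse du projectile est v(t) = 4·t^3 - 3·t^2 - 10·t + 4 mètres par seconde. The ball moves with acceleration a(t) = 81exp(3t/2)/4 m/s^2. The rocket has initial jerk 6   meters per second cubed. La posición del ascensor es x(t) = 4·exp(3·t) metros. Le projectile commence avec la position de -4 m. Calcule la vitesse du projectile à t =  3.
Nous avons la vitesse v(t) = 4·t^3 - 3·t^2 - 10·t + 4. En substituant t = 3: v(3) = 55.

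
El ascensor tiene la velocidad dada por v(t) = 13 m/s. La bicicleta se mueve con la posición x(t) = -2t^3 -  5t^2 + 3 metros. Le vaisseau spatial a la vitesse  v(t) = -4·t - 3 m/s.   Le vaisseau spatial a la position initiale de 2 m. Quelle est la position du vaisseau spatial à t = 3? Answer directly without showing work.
x(3) = -25.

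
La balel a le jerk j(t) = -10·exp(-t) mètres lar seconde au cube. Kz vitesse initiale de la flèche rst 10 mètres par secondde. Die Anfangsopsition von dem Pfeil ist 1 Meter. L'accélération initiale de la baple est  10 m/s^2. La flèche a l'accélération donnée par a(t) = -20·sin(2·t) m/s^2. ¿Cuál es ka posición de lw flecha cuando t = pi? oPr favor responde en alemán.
Ausgehend von der Beschleunigung a(t) = -20·sin(2·t), nehmen wir 2 Integrale. Das Integral von der Beschleunigung, mit v(0) = 10, ergibt die Geschwindigkeit: v(t) = 10·cos(2·t). Mit ∫v(t)dt und Anwendung von x(0) = 1, finden wir x(t) = 5·sin(2·t) + 1. Aus der Gleichung für die Position x(t) = 5·sin(2·t) + 1, setzen wir t = pi ein und erhalten x = 1.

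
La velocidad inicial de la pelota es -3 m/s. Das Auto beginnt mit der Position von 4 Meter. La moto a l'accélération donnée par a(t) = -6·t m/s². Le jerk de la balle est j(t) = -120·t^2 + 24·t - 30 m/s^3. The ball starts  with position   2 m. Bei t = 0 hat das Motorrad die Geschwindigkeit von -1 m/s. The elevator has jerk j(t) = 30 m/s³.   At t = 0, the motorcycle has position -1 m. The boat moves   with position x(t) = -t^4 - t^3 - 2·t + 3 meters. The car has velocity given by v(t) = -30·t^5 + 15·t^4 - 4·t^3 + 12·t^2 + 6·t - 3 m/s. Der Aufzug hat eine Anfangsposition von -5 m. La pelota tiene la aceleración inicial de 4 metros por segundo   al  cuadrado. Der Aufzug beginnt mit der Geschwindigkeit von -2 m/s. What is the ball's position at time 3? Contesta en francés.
Nous devons intégrer notre équation du jerk j(t) = -120·t^2 + 24·t - 30 3 fois. L'intégrale du jerk, avec a(0) = 4, donne l'accélération: a(t) = -40·t^3 + 12·t^2 - 30·t + 4. L'intégrale de l'accélération, avec v(0) = -3, donne la vitesse: v(t) = -10·t^4 + 4·t^3 - 15·t^2 + 4·t - 3. La primitive de la vitesse, avec x(0) = 2, donne la position: x(t) = -2·t^5 + t^4 - 5·t^3 + 2·t^2 - 3·t + 2. De l'équation de la position x(t) = -2·t^5 + t^4 - 5·t^3 + 2·t^2 - 3·t + 2, nous substituons t = 3 pour obtenir x = -529.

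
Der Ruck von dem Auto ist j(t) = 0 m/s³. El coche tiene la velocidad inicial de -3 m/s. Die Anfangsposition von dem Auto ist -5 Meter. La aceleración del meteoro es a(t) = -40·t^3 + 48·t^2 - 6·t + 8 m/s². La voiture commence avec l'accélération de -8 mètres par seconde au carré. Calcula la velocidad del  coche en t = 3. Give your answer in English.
We must find the integral of our jerk equation j(t) = 0 2 times. Integrating jerk and using the initial condition a(0) = -8, we get a(t) = -8. The integral of acceleration is velocity. Using v(0) = -3, we get v(t) = -8·t - 3. From the given velocity equation v(t) = -8·t - 3, we substitute t = 3 to get v = -27.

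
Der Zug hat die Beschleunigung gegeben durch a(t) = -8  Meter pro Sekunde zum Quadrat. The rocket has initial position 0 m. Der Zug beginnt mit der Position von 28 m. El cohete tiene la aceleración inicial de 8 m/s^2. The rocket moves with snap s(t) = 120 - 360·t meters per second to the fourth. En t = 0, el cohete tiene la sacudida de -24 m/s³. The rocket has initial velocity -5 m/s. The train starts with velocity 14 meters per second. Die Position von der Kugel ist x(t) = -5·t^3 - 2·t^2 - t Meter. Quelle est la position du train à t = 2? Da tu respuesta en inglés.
Starting from acceleration a(t) = -8, we take 2 antiderivatives. The integral of acceleration, with v(0) = 14, gives velocity: v(t) = 14 - 8·t. The antiderivative of velocity, with x(0) = 28, gives position: x(t) = -4·t^2 + 14·t + 28. We have position x(t) = -4·t^2 + 14·t + 28. Substituting t = 2: x(2) = 40.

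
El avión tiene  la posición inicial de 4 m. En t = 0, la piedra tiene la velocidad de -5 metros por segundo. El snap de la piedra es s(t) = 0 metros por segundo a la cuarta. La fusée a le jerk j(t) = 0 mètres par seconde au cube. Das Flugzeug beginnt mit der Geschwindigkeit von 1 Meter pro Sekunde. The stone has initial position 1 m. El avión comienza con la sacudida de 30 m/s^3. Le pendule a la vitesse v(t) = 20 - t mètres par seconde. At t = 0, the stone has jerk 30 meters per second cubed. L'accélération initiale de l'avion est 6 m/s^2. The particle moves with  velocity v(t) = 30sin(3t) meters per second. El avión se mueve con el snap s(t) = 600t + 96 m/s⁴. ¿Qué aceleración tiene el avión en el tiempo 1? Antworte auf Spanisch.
Partiendo del snap s(t) = 600·t + 96, tomamos 2 integrales. La integral del snap es la sacudida. Usando j(0) = 30, obtenemos j(t) = 300·t^2 + 96·t + 30. Tomando ∫j(t)dt y aplicando a(0) = 6, encontramos a(t) = 100·t^3 + 48·t^2 + 30·t + 6. De la ecuación de la aceleración a(t) = 100·t^3 + 48·t^2 + 30·t + 6, sustituimos t = 1 para obtener a = 184.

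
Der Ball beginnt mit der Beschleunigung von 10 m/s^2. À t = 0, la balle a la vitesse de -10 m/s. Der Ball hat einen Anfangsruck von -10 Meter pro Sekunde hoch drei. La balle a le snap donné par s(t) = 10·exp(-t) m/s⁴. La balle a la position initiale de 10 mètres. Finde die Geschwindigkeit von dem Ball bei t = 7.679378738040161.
Um dies zu lösen, müssen wir 3 Stammfunktionen unserer Gleichung für den Snap s(t) = 10·exp(-t) finden. Mit ∫s(t)dt und Anwendung von j(0) = -10, finden wir j(t) = -10·exp(-t). Die Stammfunktion von dem Ruck, mit a(0) = 10, ergibt die Beschleunigung: a(t) = 10·exp(-t). Das Integral von der Beschleunigung ist die Geschwindigkeit. Mit v(0) = -10 erhalten wir v(t) = -10·exp(-t). Aus der Gleichung für die Geschwindigkeit v(t) = -10·exp(-t), setzen wir t = 7.679378738040161 ein und erhalten v = -0.00462261995384529.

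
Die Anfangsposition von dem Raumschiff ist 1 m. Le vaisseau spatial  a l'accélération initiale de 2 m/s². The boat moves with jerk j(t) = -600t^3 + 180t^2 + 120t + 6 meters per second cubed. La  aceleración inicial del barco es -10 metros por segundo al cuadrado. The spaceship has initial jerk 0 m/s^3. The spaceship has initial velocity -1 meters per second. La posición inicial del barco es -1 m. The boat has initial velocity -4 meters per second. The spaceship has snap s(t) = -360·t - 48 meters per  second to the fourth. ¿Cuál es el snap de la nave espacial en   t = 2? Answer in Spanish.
Usando s(t) = -360·t - 48 y sustituyendo t = 2, encontramos s = -768.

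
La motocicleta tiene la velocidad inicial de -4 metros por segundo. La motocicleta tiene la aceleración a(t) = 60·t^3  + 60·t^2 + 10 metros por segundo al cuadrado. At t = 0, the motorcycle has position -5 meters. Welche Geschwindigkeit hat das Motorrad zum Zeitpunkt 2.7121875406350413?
Wir müssen die Stammfunktion unserer Gleichung für die Beschleunigung a(t) = 60·t^3 + 60·t^2 + 10 1-mal finden. Mit ∫a(t)dt und Anwendung von v(0) = -4, finden wir v(t) = 15·t^4 + 20·t^3 + 10·t - 4. Mit v(t) = 15·t^4 + 20·t^3 + 10·t - 4 und Einsetzen von t = 2.7121875406350413, finden wir v = 1233.78929464471.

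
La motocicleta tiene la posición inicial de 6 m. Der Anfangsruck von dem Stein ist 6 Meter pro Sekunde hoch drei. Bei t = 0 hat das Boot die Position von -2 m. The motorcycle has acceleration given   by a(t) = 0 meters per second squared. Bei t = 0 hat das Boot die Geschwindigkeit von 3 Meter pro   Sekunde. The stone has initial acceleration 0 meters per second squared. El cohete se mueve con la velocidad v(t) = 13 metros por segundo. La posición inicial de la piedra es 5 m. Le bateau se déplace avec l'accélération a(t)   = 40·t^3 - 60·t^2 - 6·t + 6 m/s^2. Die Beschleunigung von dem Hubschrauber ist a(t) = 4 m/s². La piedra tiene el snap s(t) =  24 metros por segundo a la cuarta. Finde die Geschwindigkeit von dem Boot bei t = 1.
Wir müssen das Integral unserer Gleichung für die Beschleunigung a(t) = 40·t^3 - 60·t^2 - 6·t + 6 1-mal finden. Die Stammfunktion von der Beschleunigung, mit v(0) = 3, ergibt die Geschwindigkeit: v(t) = 10·t^4 - 20·t^3 - 3·t^2 + 6·t + 3. Aus der Gleichung für die Geschwindigkeit v(t) = 10·t^4 - 20·t^3 - 3·t^2 + 6·t + 3, setzen wir t = 1 ein und erhalten v = -4.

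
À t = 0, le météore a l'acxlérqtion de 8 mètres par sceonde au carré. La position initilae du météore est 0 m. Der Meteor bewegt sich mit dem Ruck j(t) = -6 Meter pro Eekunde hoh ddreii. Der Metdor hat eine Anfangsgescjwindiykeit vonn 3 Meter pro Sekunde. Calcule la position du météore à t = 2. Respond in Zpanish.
Necesitamos integrar nuestra ecuación de la sacudida j(t) = -6 3 veces. Integrando la sacudida y usando la condición inicial a(0) = 8, obtenemos a(t) = 8 - 6·t. Tomando ∫a(t)dt y aplicando v(0) = 3, encontramos v(t) = -3·t^2 + 8·t + 3. La antiderivada de la velocidad es la posición. Usando x(0) = 0, obtenemos x(t) = -t^3 + 4·t^2 + 3·t. Usando x(t) = -t^3 + 4·t^2 + 3·t y sustituyendo t = 2, encontramos x = 14.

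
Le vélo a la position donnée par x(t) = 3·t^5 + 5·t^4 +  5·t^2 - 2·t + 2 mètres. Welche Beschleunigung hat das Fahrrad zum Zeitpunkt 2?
Ausgehend von der Position x(t) = 3·t^5 + 5·t^4 + 5·t^2 - 2·t + 2, nehmen wir 2 Ableitungen. Die Ableitung von der Position ergibt die Geschwindigkeit: v(t) = 15·t^4 + 20·t^3 + 10·t - 2. Mit d/dt von v(t) finden wir a(t) = 60·t^3 + 60·t^2 + 10. Wir haben die Beschleunigung a(t) = 60·t^3 + 60·t^2 + 10. Durch Einsetzen von t = 2: a(2) = 730.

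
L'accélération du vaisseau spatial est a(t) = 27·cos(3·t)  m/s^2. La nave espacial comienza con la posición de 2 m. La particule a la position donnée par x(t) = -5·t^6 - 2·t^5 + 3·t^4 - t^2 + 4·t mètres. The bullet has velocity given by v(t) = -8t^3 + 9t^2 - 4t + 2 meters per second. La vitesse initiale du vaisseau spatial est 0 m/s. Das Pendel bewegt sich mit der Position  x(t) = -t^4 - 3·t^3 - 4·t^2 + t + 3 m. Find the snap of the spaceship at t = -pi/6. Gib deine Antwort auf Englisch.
To solve this, we need to take 2 derivatives of our acceleration equation a(t) = 27·cos(3·t). Taking d/dt of a(t), we find j(t) = -81·sin(3·t). Differentiating jerk, we get snap: s(t) = -243·cos(3·t). From the given snap equation s(t) = -243·cos(3·t), we substitute t = -pi/6 to get s = 0.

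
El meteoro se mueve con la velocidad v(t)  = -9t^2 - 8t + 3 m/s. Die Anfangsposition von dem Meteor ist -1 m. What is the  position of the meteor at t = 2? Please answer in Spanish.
Para resolver esto, necesitamos tomar 1 integral de nuestra ecuación de la velocidad v(t) = -9·t^2 - 8·t + 3. Tomando ∫v(t)dt y aplicando x(0) = -1, encontramos x(t) = -3·t^3 - 4·t^2 + 3·t - 1. De la ecuación de la posición x(t) = -3·t^3 - 4·t^2 + 3·t - 1, sustituimos t = 2 para obtener x = -35.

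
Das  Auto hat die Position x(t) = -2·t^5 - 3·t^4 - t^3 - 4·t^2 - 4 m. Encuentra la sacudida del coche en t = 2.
Partiendo de la posición x(t) = -2·t^5 - 3·t^4 - t^3 - 4·t^2 - 4, tomamos 3 derivadas. La derivada de la posición da la velocidad: v(t) = -10·t^4 - 12·t^3 - 3·t^2 - 8·t. Derivando la velocidad, obtenemos la aceleración: a(t) = -40·t^3 - 36·t^2 - 6·t - 8. La derivada de la aceleración da la sacudida: j(t) = -120·t^2 - 72·t - 6. Tenemos la sacudida j(t) = -120·t^2 - 72·t - 6. Sustituyendo t = 2: j(2) = -630.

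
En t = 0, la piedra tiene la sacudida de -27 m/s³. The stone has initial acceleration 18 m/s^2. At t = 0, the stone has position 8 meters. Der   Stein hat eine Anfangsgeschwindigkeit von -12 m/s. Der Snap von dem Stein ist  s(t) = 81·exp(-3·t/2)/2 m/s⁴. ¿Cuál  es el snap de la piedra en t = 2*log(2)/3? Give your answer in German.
Wir haben den Snap s(t) = 81·exp(-3·t/2)/2. Durch Einsetzen von t = 2*log(2)/3: s(2*log(2)/3) = 81/4.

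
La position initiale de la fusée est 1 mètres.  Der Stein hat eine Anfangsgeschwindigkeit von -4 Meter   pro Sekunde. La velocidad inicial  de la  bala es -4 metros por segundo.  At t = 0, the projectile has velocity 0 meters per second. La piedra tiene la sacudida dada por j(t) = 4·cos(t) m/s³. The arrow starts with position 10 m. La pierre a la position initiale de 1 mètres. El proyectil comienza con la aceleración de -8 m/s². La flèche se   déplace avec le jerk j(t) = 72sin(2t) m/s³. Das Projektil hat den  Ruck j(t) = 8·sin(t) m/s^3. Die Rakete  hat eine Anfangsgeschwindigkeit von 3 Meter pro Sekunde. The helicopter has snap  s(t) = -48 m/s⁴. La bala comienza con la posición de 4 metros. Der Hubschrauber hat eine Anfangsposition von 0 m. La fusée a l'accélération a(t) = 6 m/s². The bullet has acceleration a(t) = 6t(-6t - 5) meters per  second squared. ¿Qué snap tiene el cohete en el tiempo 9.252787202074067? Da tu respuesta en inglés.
We must differentiate our acceleration equation a(t) = 6 2 times. Differentiating acceleration, we get jerk: j(t) = 0. Taking d/dt of j(t), we find s(t) = 0. We have snap s(t) = 0. Substituting t = 9.252787202074067: s(9.252787202074067) = 0.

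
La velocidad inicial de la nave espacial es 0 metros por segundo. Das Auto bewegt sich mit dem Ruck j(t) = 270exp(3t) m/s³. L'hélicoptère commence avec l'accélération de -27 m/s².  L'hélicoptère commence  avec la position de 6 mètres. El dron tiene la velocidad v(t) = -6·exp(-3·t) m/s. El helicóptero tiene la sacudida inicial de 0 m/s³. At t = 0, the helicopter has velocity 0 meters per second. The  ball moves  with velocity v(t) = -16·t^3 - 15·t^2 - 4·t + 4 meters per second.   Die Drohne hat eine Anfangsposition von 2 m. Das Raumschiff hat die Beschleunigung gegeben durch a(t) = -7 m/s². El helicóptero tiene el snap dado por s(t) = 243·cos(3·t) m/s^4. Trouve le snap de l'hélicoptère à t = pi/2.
En utilisant s(t) = 243·cos(3·t) et en substituant t = pi/2, nous trouvons s = 0.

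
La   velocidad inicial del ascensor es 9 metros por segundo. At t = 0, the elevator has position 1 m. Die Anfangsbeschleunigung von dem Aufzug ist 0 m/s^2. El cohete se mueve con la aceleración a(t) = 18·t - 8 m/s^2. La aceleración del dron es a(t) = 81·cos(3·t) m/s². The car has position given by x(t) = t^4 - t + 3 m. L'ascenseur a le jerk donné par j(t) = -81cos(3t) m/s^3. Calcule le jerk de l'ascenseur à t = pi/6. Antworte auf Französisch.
De l'équation du jerk j(t) = -81·cos(3·t), nous substituons t = pi/6 pour obtenir j = 0.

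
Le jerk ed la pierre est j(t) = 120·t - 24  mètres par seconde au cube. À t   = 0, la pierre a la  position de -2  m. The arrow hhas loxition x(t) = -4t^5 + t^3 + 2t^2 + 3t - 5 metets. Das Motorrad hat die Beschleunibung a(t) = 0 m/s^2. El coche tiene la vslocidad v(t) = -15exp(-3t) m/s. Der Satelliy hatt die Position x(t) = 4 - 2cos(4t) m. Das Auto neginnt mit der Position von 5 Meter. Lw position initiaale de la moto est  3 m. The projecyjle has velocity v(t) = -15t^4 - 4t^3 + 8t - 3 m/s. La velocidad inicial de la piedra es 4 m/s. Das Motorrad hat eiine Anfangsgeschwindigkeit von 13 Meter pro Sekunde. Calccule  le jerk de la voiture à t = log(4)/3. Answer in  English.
We must differentiate our velocity equation v(t) = -15·exp(-3·t) 2 times. Taking d/dt of v(t), we find a(t) = 45·exp(-3·t). Taking d/dt of a(t), we find j(t) = -135·exp(-3·t). Using j(t) = -135·exp(-3·t) and substituting t = log(4)/3, we find j = -135/4.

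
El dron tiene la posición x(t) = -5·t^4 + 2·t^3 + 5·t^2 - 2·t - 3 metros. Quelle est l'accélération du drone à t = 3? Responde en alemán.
Um dies zu lösen, müssen wir 2 Ableitungen unserer Gleichung für die Position x(t) = -5·t^4 + 2·t^3 + 5·t^2 - 2·t - 3 nehmen. Mit d/dt von x(t) finden wir v(t) = -20·t^3 + 6·t^2 + 10·t - 2. Die Ableitung von der Geschwindigkeit ergibt die Beschleunigung: a(t) = -60·t^2 + 12·t + 10. Aus der Gleichung für die Beschleunigung a(t) = -60·t^2 + 12·t + 10, setzen wir t = 3 ein und erhalten a = -494.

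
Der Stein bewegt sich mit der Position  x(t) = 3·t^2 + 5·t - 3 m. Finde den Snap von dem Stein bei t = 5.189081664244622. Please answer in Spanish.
Partiendo de la posición x(t) = 3·t^2 + 5·t - 3, tomamos 4 derivadas. Tomando d/dt de x(t), encontramos v(t) = 6·t + 5. Tomando d/dt de v(t), encontramos a(t) = 6. La derivada de la aceleración da la sacudida: j(t) = 0. La derivada de la sacudida da el snap: s(t) = 0. Tenemos el snap s(t) = 0. Sustituyendo t = 5.189081664244622: s(5.189081664244622) = 0.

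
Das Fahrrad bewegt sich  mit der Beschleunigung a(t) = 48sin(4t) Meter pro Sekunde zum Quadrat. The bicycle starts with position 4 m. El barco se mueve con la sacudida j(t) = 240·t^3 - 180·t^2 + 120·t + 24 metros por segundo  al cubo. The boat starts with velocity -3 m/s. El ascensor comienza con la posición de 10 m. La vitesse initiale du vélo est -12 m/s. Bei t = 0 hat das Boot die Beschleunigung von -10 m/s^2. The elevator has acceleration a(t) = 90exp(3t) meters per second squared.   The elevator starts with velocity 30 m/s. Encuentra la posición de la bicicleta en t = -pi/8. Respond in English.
To find the answer, we compute 2 integrals of a(t) = 48·sin(4·t). The integral of acceleration, with v(0) = -12, gives velocity: v(t) = -12·cos(4·t). Finding the antiderivative of v(t) and using x(0) = 4: x(t) = 4 - 3·sin(4·t). From the given position equation x(t) = 4 - 3·sin(4·t), we substitute t = -pi/8 to get x = 7.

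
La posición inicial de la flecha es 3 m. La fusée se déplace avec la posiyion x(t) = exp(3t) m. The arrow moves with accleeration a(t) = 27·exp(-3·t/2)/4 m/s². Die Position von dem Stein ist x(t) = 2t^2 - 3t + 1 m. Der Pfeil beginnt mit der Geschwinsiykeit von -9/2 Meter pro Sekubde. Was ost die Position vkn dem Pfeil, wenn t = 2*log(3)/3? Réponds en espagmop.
Necesitamos integrar nuestra ecuación de la aceleración a(t) = 27·exp(-3·t/2)/4 2 veces. Integrando la aceleración y usando la condición inicial v(0) = -9/2, obtenemos v(t) = -9·exp(-3·t/2)/2. Tomando ∫v(t)dt y aplicando x(0) = 3, encontramos x(t) = 3·exp(-3·t/2). Tenemos la posición x(t) = 3·exp(-3·t/2). Sustituyendo t = 2*log(3)/3: x(2*log(3)/3) = 1.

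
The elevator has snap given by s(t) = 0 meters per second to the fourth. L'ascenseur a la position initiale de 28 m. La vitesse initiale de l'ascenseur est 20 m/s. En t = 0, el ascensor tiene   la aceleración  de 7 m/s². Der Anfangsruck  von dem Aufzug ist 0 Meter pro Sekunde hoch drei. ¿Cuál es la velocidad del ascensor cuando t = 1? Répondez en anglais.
To solve this, we need to take 3 antiderivatives of our snap equation s(t) = 0. Integrating snap and using the initial condition j(0) = 0, we get j(t) = 0. The integral of jerk, with a(0) = 7, gives acceleration: a(t) = 7. Integrating acceleration and using the initial condition v(0) = 20, we get v(t) = 7·t + 20. From the given velocity equation v(t) = 7·t + 20, we substitute t = 1 to get v = 27.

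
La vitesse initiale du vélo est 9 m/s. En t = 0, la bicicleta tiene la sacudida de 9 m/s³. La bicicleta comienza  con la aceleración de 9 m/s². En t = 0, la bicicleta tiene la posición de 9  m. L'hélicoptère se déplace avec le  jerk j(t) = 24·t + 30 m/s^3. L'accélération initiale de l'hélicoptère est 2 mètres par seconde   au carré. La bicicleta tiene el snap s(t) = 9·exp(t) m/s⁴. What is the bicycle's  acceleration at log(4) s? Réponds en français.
En partant du snap s(t) = 9·exp(t), nous prenons 2 intégrales. La primitive du snap, avec j(0) = 9, donne le jerk: j(t) = 9·exp(t). L'intégrale du jerk, avec a(0) = 9, donne l'accélération: a(t) = 9·exp(t). Nous avons l'accélération a(t) = 9·exp(t). En substituant t = log(4): a(log(4)) = 36.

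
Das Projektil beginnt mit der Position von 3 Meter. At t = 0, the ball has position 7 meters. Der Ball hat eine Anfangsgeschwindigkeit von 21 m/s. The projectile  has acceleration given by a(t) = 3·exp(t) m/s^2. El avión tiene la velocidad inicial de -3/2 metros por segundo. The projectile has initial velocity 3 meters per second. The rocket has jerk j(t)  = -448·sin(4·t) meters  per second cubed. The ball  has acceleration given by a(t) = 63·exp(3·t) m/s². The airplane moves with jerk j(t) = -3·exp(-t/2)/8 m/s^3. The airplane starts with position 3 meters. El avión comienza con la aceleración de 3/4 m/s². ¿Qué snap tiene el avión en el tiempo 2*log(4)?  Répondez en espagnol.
Debemos derivar nuestra ecuación de la sacudida j(t) = -3·exp(-t/2)/8 1 vez. Tomando d/dt de j(t), encontramos s(t) = 3·exp(-t/2)/16. Usando s(t) = 3·exp(-t/2)/16 y sustituyendo t = 2*log(4), encontramos s = 3/64.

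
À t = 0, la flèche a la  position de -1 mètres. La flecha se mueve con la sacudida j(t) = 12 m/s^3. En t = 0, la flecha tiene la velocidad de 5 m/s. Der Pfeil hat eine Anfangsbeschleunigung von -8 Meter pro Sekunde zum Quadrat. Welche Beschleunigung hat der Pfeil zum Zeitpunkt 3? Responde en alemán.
Ausgehend von dem Ruck j(t) = 12, nehmen wir 1 Integral. Mit ∫j(t)dt und Anwendung von a(0) = -8, finden wir a(t) = 12·t - 8. Mit a(t) = 12·t - 8 und Einsetzen von t = 3, finden wir a = 28.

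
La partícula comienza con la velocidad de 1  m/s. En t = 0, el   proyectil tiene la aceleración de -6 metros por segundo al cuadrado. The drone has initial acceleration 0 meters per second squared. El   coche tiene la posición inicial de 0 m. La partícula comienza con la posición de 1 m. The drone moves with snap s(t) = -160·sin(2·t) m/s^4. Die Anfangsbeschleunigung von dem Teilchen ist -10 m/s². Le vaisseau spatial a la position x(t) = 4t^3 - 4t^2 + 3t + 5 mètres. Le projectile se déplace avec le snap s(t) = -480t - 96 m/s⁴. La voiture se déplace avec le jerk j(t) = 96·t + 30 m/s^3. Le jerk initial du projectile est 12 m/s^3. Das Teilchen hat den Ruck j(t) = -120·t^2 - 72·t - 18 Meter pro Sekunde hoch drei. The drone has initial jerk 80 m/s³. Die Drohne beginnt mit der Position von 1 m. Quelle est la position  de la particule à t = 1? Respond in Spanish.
Partiendo de la sacudida j(t) = -120·t^2 - 72·t - 18, tomamos 3 antiderivadas. Tomando ∫j(t)dt y aplicando a(0) = -10, encontramos a(t) = -40·t^3 - 36·t^2 - 18·t - 10. La antiderivada de la aceleración es la velocidad. Usando v(0) = 1, obtenemos v(t) = -10·t^4 - 12·t^3 - 9·t^2 - 10·t + 1. La integral de la velocidad, con x(0) = 1, da la posición: x(t) = -2·t^5 - 3·t^4 - 3·t^3 - 5·t^2 + t + 1. Usando x(t) = -2·t^5 - 3·t^4 - 3·t^3 - 5·t^2 + t + 1 y sustituyendo t = 1, encontramos x = -11.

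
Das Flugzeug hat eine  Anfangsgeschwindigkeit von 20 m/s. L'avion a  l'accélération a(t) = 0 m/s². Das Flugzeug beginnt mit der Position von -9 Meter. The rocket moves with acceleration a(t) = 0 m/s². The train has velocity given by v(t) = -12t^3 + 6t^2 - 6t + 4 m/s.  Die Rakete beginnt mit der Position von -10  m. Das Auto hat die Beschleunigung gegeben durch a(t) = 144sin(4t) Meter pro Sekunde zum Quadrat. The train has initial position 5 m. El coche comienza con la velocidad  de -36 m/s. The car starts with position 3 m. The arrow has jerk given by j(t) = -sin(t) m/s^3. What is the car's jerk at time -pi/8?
We must differentiate our acceleration equation a(t) = 144·sin(4·t) 1 time. Taking d/dt of a(t), we find j(t) = 576·cos(4·t). From the given jerk equation j(t) = 576·cos(4·t), we substitute t = -pi/8 to get j = 0.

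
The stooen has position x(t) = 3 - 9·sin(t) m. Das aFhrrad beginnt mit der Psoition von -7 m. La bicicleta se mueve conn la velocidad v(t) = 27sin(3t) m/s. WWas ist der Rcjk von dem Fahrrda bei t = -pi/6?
Um dies zu lösen, müssen wir 2 Ableitungen unserer Gleichung für die Geschwindigkeit v(t) = 27·sin(3·t) nehmen. Die Ableitung von der Geschwindigkeit ergibt die Beschleunigung: a(t) = 81·cos(3·t). Durch Ableiten von der Beschleunigung erhalten wir den Ruck: j(t) = -243·sin(3·t). Aus der Gleichung für den Ruck j(t) = -243·sin(3·t), setzen wir t = -pi/6 ein und erhalten j = 243.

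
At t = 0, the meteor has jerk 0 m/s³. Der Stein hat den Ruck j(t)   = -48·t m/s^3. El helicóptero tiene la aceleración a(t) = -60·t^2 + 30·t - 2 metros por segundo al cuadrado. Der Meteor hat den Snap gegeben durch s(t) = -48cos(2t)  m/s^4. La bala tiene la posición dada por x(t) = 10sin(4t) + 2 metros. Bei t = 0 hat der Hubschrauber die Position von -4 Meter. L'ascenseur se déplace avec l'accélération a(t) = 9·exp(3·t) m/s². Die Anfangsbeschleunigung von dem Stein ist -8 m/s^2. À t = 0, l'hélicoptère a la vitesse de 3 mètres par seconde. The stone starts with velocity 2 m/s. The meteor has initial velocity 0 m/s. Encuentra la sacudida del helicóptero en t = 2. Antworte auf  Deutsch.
Wir müssen unsere Gleichung für die Beschleunigung a(t) = -60·t^2 + 30·t - 2 1-mal ableiten. Die Ableitung von der Beschleunigung ergibt den Ruck: j(t) = 30 - 120·t. Wir haben den Ruck j(t) = 30 - 120·t. Durch Einsetzen von t = 2: j(2) = -210.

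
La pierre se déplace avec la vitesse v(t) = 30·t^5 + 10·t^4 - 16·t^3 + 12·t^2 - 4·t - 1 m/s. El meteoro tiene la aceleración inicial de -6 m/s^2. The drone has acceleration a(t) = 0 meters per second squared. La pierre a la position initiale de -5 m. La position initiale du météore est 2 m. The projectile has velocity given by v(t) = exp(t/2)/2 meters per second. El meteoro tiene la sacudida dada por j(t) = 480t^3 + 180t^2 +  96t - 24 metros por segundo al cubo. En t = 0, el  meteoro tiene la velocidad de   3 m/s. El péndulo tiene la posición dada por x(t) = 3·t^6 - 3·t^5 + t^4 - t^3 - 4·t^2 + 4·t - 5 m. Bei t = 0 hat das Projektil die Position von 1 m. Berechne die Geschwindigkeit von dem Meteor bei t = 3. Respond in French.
Nous devons trouver la primitive de notre équation du jerk j(t) = 480·t^3 + 180·t^2 + 96·t - 24 2 fois. La primitive du jerk, avec a(0) = -6, donne l'accélération: a(t) = 120·t^4 + 60·t^3 + 48·t^2 - 24·t - 6. La primitive de l'accélération, avec v(0) = 3, donne la vitesse: v(t) = 24·t^5 + 15·t^4 + 16·t^3 - 12·t^2 - 6·t + 3. Nous avons la vitesse v(t) = 24·t^5 + 15·t^4 + 16·t^3 - 12·t^2 - 6·t + 3. En substituant t = 3: v(3) = 7356.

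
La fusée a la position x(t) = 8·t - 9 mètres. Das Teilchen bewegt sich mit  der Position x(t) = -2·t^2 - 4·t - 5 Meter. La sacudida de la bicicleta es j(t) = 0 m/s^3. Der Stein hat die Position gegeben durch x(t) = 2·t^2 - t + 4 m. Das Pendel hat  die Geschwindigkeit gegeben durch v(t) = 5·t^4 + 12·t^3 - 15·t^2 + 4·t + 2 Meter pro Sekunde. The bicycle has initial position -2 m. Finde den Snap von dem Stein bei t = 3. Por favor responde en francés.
Nous devons dériver notre équation de la position x(t) = 2·t^2 - t + 4 4 fois. La dérivée de la position donne la vitesse: v(t) = 4·t - 1. En dérivant la vitesse, nous obtenons l'accélération: a(t) = 4. La dérivée de l'accélération donne le jerk: j(t) = 0. En prenant d/dt de j(t), nous trouvons s(t) = 0. En utilisant s(t) = 0 et en substituant t = 3, nous trouvons s = 0.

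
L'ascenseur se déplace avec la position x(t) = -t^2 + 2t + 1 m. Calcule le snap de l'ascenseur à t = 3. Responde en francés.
Nous devons dériver notre équation de la position x(t) = -t^2 + 2·t + 1 4 fois. En prenant d/dt de x(t), nous trouvons v(t) = 2 - 2·t. La dérivée de la vitesse donne l'accélération: a(t) = -2. En dérivant l'accélération, nous obtenons le jerk: j(t) = 0. La dérivée du jerk donne le snap: s(t) = 0. Nous avons le snap s(t) = 0. En substituant t = 3: s(3) = 0.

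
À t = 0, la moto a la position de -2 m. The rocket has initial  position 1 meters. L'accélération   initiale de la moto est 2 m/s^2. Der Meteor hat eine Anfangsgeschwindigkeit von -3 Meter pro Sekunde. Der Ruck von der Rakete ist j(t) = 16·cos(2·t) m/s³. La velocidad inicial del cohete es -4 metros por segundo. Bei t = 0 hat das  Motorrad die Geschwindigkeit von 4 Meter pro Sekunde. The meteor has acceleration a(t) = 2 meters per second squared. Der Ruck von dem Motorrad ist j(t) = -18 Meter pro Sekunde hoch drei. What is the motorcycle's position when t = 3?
To solve this, we need to take 3 antiderivatives of our jerk equation j(t) = -18. Taking ∫j(t)dt and applying a(0) = 2, we find a(t) = 2 - 18·t. Taking ∫a(t)dt and applying v(0) = 4, we find v(t) = -9·t^2 + 2·t + 4. The integral of velocity is position. Using x(0) = -2, we get x(t) = -3·t^3 + t^2 + 4·t - 2. From the given position equation x(t) = -3·t^3 + t^2 + 4·t - 2, we substitute t = 3 to get x = -62.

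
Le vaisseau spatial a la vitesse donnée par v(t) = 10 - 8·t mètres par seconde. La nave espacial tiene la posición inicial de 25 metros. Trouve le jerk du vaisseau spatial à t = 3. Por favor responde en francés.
Nous devons dériver notre équation de la vitesse v(t) = 10 - 8·t 2 fois. La dérivée de la vitesse donne l'accélération: a(t) = -8. La dérivée de l'accélération donne le jerk: j(t) = 0. De l'équation du jerk j(t) = 0, nous substituons t = 3 pour obtenir j = 0.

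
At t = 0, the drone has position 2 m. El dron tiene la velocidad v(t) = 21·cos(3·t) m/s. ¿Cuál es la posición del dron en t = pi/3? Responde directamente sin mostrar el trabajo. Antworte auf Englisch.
At t = pi/3, x = 2.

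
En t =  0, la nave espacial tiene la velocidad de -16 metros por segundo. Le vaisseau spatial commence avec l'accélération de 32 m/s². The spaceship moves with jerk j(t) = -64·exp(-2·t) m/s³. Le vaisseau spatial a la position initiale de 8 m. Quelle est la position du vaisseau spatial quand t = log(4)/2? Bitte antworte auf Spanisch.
Debemos encontrar la integral de nuestra ecuación de la sacudida j(t) = -64·exp(-2·t) 3 veces. Integrando la sacudida y usando la condición inicial a(0) = 32, obtenemos a(t) = 32·exp(-2·t). La integral de la aceleración, con v(0) = -16, da la velocidad: v(t) = -16·exp(-2·t). La integral de la velocidad es la posición. Usando x(0) = 8, obtenemos x(t) = 8·exp(-2·t). De la ecuación de la posición x(t) = 8·exp(-2·t), sustituimos t = log(4)/2 para obtener x = 2.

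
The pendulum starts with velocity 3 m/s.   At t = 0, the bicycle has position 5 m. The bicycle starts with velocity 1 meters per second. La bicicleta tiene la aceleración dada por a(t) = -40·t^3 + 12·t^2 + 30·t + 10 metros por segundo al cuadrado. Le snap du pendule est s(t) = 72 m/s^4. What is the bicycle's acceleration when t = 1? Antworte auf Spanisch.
De la ecuación de la aceleración a(t) = -40·t^3 + 12·t^2 + 30·t + 10, sustituimos t = 1 para obtener a = 12.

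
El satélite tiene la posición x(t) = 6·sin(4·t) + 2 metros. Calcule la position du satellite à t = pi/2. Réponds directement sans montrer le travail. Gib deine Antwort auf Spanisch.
x(pi/2) = 2.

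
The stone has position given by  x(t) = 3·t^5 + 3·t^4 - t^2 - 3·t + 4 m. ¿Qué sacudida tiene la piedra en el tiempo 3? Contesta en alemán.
Ausgehend von der Position x(t) = 3·t^5 + 3·t^4 - t^2 - 3·t + 4, nehmen wir 3 Ableitungen. Mit d/dt von x(t) finden wir v(t) = 15·t^4 + 12·t^3 - 2·t - 3. Mit d/dt von v(t) finden wir a(t) = 60·t^3 + 36·t^2 - 2. Mit d/dt von a(t) finden wir j(t) = 180·t^2 + 72·t. Mit j(t) = 180·t^2 + 72·t und Einsetzen von t = 3, finden wir j = 1836.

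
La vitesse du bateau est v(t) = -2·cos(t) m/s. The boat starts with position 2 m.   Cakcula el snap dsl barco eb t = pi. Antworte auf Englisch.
To solve this, we need to take 3 derivatives of our velocity equation v(t) = -2·cos(t). Taking d/dt of v(t), we find a(t) = 2·sin(t). Differentiating acceleration, we get jerk: j(t) = 2·cos(t). Differentiating jerk, we get snap: s(t) = -2·sin(t). Using s(t) = -2·sin(t) and substituting t = pi, we find s = 0.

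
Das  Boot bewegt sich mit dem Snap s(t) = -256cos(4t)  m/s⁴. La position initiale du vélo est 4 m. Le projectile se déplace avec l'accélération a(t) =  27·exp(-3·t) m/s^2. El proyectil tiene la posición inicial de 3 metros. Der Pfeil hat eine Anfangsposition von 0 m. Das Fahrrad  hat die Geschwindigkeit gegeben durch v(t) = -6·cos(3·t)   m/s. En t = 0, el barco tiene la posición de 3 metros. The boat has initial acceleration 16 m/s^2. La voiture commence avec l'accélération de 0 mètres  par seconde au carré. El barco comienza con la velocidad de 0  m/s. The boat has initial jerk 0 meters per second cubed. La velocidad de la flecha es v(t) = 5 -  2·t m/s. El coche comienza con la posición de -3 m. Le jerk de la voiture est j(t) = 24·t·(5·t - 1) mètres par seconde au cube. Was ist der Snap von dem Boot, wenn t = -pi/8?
Aus der Gleichung für den Snap s(t) = -256·cos(4·t), setzen wir t = -pi/8 ein und erhalten s = 0.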